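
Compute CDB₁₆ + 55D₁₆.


Align and add column by column (LSB to MSB, each column mod 16 with carry):
  0CDB
+ 055D
  ----
  col 0: B(11) + D(13) + 0 (carry in) = 24 → 8(8), carry out 1
  col 1: D(13) + 5(5) + 1 (carry in) = 19 → 3(3), carry out 1
  col 2: C(12) + 5(5) + 1 (carry in) = 18 → 2(2), carry out 1
  col 3: 0(0) + 0(0) + 1 (carry in) = 1 → 1(1), carry out 0
Reading digits MSB→LSB: 1238
Strip leading zeros: 1238
= 0x1238


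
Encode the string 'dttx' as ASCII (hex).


String: 'dttx'  (4 characters)
Per-character ASCII lookup:
  'd': lowercase starts at 97: 'd' = 97 + 3 = 100 → 0x64
  't': lowercase starts at 97: 't' = 97 + 19 = 116 → 0x74
  't': lowercase starts at 97: 't' = 97 + 19 = 116 → 0x74
  'x': lowercase starts at 97: 'x' = 97 + 23 = 120 → 0x78
= 0x64 0x74 0x74 0x78


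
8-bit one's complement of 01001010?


Original: 01001010
Invert all bits:
  bit 0: 0 → 1
  bit 1: 1 → 0
  bit 2: 0 → 1
  bit 3: 0 → 1
  bit 4: 1 → 0
  bit 5: 0 → 1
  bit 6: 1 → 0
  bit 7: 0 → 1
= 10110101


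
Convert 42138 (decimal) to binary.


Divide by 2 repeatedly:
42138 ÷ 2 = 21069 remainder 0
21069 ÷ 2 = 10534 remainder 1
10534 ÷ 2 = 5267 remainder 0
5267 ÷ 2 = 2633 remainder 1
2633 ÷ 2 = 1316 remainder 1
1316 ÷ 2 = 658 remainder 0
658 ÷ 2 = 329 remainder 0
329 ÷ 2 = 164 remainder 1
164 ÷ 2 = 82 remainder 0
82 ÷ 2 = 41 remainder 0
41 ÷ 2 = 20 remainder 1
20 ÷ 2 = 10 remainder 0
10 ÷ 2 = 5 remainder 0
5 ÷ 2 = 2 remainder 1
2 ÷ 2 = 1 remainder 0
1 ÷ 2 = 0 remainder 1
Reading remainders bottom-up:
= 1010010010011010


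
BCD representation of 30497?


Each digit → 4-bit binary:
  3 → 0011
  0 → 0000
  4 → 0100
  9 → 1001
  7 → 0111
= 0011 0000 0100 1001 0111


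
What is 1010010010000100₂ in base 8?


Group into 3-bit groups: 001010010010000100
  001 = 1
  010 = 2
  010 = 2
  010 = 2
  000 = 0
  100 = 4
= 0o122204


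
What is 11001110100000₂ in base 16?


Group into 4-bit nibbles: 0011001110100000
  0011 = 3
  0011 = 3
  1010 = A
  0000 = 0
= 0x33A0


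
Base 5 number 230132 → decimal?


Positional values (base 5):
  2 × 5^0 = 2 × 1 = 2
  3 × 5^1 = 3 × 5 = 15
  1 × 5^2 = 1 × 25 = 25
  0 × 5^3 = 0 × 125 = 0
  3 × 5^4 = 3 × 625 = 1875
  2 × 5^5 = 2 × 3125 = 6250
Sum = 2 + 15 + 25 + 0 + 1875 + 6250
= 8167


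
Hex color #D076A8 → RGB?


Hex: #D076A8
R = D0₁₆ = 208
G = 76₁₆ = 118
B = A8₁₆ = 168
= RGB(208, 118, 168)


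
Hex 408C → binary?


Each hex digit → 4 binary bits:
  4 = 0100
  0 = 0000
  8 = 1000
  C = 1100
Concatenate: 0100 0000 1000 1100
= 0100000010001100


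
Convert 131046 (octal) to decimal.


Positional values:
Position 0: 6 × 8^0 = 6
Position 1: 4 × 8^1 = 32
Position 2: 0 × 8^2 = 0
Position 3: 1 × 8^3 = 512
Position 4: 3 × 8^4 = 12288
Position 5: 1 × 8^5 = 32768
Sum = 6 + 32 + 0 + 512 + 12288 + 32768
= 45606


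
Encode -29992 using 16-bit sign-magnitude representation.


Sign bit: 1 (negative)
Magnitude: 29992 = 111010100101000
= 1111010100101000


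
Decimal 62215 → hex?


Divide by 16 repeatedly:
62215 ÷ 16 = 3888 remainder 7 (7)
3888 ÷ 16 = 243 remainder 0 (0)
243 ÷ 16 = 15 remainder 3 (3)
15 ÷ 16 = 0 remainder 15 (F)
Reading remainders bottom-up:
= 0xF307


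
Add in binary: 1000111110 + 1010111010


Align and add column by column (LSB to MSB, carry propagating):
  01000111110
+ 01010111010
  -----------
  col 0: 0 + 0 + 0 (carry in) = 0 → bit 0, carry out 0
  col 1: 1 + 1 + 0 (carry in) = 2 → bit 0, carry out 1
  col 2: 1 + 0 + 1 (carry in) = 2 → bit 0, carry out 1
  col 3: 1 + 1 + 1 (carry in) = 3 → bit 1, carry out 1
  col 4: 1 + 1 + 1 (carry in) = 3 → bit 1, carry out 1
  col 5: 1 + 1 + 1 (carry in) = 3 → bit 1, carry out 1
  col 6: 0 + 0 + 1 (carry in) = 1 → bit 1, carry out 0
  col 7: 0 + 1 + 0 (carry in) = 1 → bit 1, carry out 0
  col 8: 0 + 0 + 0 (carry in) = 0 → bit 0, carry out 0
  col 9: 1 + 1 + 0 (carry in) = 2 → bit 0, carry out 1
  col 10: 0 + 0 + 1 (carry in) = 1 → bit 1, carry out 0
Reading bits MSB→LSB: 10011111000
Strip leading zeros: 10011111000
= 10011111000


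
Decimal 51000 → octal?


Divide by 8 repeatedly:
51000 ÷ 8 = 6375 remainder 0
6375 ÷ 8 = 796 remainder 7
796 ÷ 8 = 99 remainder 4
99 ÷ 8 = 12 remainder 3
12 ÷ 8 = 1 remainder 4
1 ÷ 8 = 0 remainder 1
Reading remainders bottom-up:
= 0o143470


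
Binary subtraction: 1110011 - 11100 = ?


Align and subtract column by column (LSB to MSB, borrowing when needed):
  1110011
- 0011100
  -------
  col 0: (1 - 0 borrow-in) - 0 → 1 - 0 = 1, borrow out 0
  col 1: (1 - 0 borrow-in) - 0 → 1 - 0 = 1, borrow out 0
  col 2: (0 - 0 borrow-in) - 1 → borrow from next column: (0+2) - 1 = 1, borrow out 1
  col 3: (0 - 1 borrow-in) - 1 → borrow from next column: (-1+2) - 1 = 0, borrow out 1
  col 4: (1 - 1 borrow-in) - 1 → borrow from next column: (0+2) - 1 = 1, borrow out 1
  col 5: (1 - 1 borrow-in) - 0 → 0 - 0 = 0, borrow out 0
  col 6: (1 - 0 borrow-in) - 0 → 1 - 0 = 1, borrow out 0
Reading bits MSB→LSB: 1010111
Strip leading zeros: 1010111
= 1010111


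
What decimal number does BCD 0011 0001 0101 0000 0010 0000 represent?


Each 4-bit group → digit:
  0011 → 3
  0001 → 1
  0101 → 5
  0000 → 0
  0010 → 2
  0000 → 0
= 315020


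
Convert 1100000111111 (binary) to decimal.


Positional values:
Bit 0: 1 × 2^0 = 1
Bit 1: 1 × 2^1 = 2
Bit 2: 1 × 2^2 = 4
Bit 3: 1 × 2^3 = 8
Bit 4: 1 × 2^4 = 16
Bit 5: 1 × 2^5 = 32
Bit 11: 1 × 2^11 = 2048
Bit 12: 1 × 2^12 = 4096
Sum = 1 + 2 + 4 + 8 + 16 + 32 + 2048 + 4096
= 6207


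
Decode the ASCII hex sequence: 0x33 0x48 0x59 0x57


Codes (hex): 0x33 0x48 0x59 0x57
Per-code ASCII lookup:
  0x33 = 51  (range 48-57: digits, 51 - 48 = 3) → '3'
  0x48 = 72  (range 65-90: uppercase, 72 - 65 = 7) → 'H'
  0x59 = 89  (range 65-90: uppercase, 89 - 65 = 24) → 'Y'
  0x57 = 87  (range 65-90: uppercase, 87 - 65 = 22) → 'W'
= '3HYW'


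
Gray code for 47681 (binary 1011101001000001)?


Binary: 1011101001000001
Gray code: G = B XOR (B >> 1)
B >> 1 = 0101110100100000
1011101001000001 XOR 0101110100100000:
  1 XOR 0 = 1
  0 XOR 1 = 1
  1 XOR 0 = 1
  1 XOR 1 = 0
  1 XOR 1 = 0
  0 XOR 1 = 1
  1 XOR 0 = 1
  0 XOR 1 = 1
  0 XOR 0 = 0
  1 XOR 0 = 1
  0 XOR 1 = 1
  0 XOR 0 = 0
  0 XOR 0 = 0
  0 XOR 0 = 0
  0 XOR 0 = 0
  1 XOR 0 = 1
= 1110011101100001


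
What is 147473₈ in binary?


Each octal digit → 3 binary bits:
  1 = 001
  4 = 100
  7 = 111
  4 = 100
  7 = 111
  3 = 011
Concatenate: 001 100 111 100 111 011
= 001100111100111011


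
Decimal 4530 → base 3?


Divide by 3 repeatedly:
4530 ÷ 3 = 1510 remainder 0
1510 ÷ 3 = 503 remainder 1
503 ÷ 3 = 167 remainder 2
167 ÷ 3 = 55 remainder 2
55 ÷ 3 = 18 remainder 1
18 ÷ 3 = 6 remainder 0
6 ÷ 3 = 2 remainder 0
2 ÷ 3 = 0 remainder 2
Reading remainders bottom-up:
= 20012210


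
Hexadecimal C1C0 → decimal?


Positional values:
Position 0: 0 × 16^0 = 0 × 1 = 0
Position 1: C × 16^1 = 12 × 16 = 192
Position 2: 1 × 16^2 = 1 × 256 = 256
Position 3: C × 16^3 = 12 × 4096 = 49152
Sum = 0 + 192 + 256 + 49152
= 49600


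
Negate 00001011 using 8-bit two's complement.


Original: 00001011
Step 1 - Invert all bits: 11110100
Step 2 - Add 1: 11110100 + 1
= 11110101 (represents -11)


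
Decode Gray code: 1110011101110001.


Gray code: 1110011101110001
MSB stays the same: 1
Each subsequent bit = prev_binary XOR current_gray:
  B[1] = 1 XOR 1 = 0
  B[2] = 0 XOR 1 = 1
  B[3] = 1 XOR 0 = 1
  B[4] = 1 XOR 0 = 1
  B[5] = 1 XOR 1 = 0
  B[6] = 0 XOR 1 = 1
  B[7] = 1 XOR 1 = 0
  B[8] = 0 XOR 0 = 0
  B[9] = 0 XOR 1 = 1
  B[10] = 1 XOR 1 = 0
  B[11] = 0 XOR 1 = 1
  B[12] = 1 XOR 0 = 1
  B[13] = 1 XOR 0 = 1
  B[14] = 1 XOR 0 = 1
  B[15] = 1 XOR 1 = 0
= 1011101001011110 (47710 decimal)


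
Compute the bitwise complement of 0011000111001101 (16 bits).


Original: 0011000111001101
Invert all bits:
  bit 0: 0 → 1
  bit 1: 0 → 1
  bit 2: 1 → 0
  bit 3: 1 → 0
  bit 4: 0 → 1
  bit 5: 0 → 1
  bit 6: 0 → 1
  bit 7: 1 → 0
  bit 8: 1 → 0
  bit 9: 1 → 0
  bit 10: 0 → 1
  bit 11: 0 → 1
  bit 12: 1 → 0
  bit 13: 1 → 0
  bit 14: 0 → 1
  bit 15: 1 → 0
= 1100111000110010


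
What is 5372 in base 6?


Divide by 6 repeatedly:
5372 ÷ 6 = 895 remainder 2
895 ÷ 6 = 149 remainder 1
149 ÷ 6 = 24 remainder 5
24 ÷ 6 = 4 remainder 0
4 ÷ 6 = 0 remainder 4
Reading remainders bottom-up:
= 40512


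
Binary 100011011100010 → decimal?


Positional values:
Bit 1: 1 × 2^1 = 2
Bit 5: 1 × 2^5 = 32
Bit 6: 1 × 2^6 = 64
Bit 7: 1 × 2^7 = 128
Bit 9: 1 × 2^9 = 512
Bit 10: 1 × 2^10 = 1024
Bit 14: 1 × 2^14 = 16384
Sum = 2 + 32 + 64 + 128 + 512 + 1024 + 16384
= 18146


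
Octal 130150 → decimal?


Positional values:
Position 0: 0 × 8^0 = 0
Position 1: 5 × 8^1 = 40
Position 2: 1 × 8^2 = 64
Position 3: 0 × 8^3 = 0
Position 4: 3 × 8^4 = 12288
Position 5: 1 × 8^5 = 32768
Sum = 0 + 40 + 64 + 0 + 12288 + 32768
= 45160


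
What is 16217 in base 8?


Divide by 8 repeatedly:
16217 ÷ 8 = 2027 remainder 1
2027 ÷ 8 = 253 remainder 3
253 ÷ 8 = 31 remainder 5
31 ÷ 8 = 3 remainder 7
3 ÷ 8 = 0 remainder 3
Reading remainders bottom-up:
= 0o37531


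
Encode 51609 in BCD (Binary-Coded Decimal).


Each digit → 4-bit binary:
  5 → 0101
  1 → 0001
  6 → 0110
  0 → 0000
  9 → 1001
= 0101 0001 0110 0000 1001


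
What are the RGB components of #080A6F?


Hex: #080A6F
R = 08₁₆ = 8
G = 0A₁₆ = 10
B = 6F₁₆ = 111
= RGB(8, 10, 111)


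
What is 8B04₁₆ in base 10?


Positional values:
Position 0: 4 × 16^0 = 4 × 1 = 4
Position 1: 0 × 16^1 = 0 × 16 = 0
Position 2: B × 16^2 = 11 × 256 = 2816
Position 3: 8 × 16^3 = 8 × 4096 = 32768
Sum = 4 + 0 + 2816 + 32768
= 35588


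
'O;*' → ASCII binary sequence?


String: 'O;*'  (3 characters)
Per-character ASCII lookup:
  'O': uppercase starts at 65: 'O' = 65 + 14 = 79 → 1001111
  ';': special character: ';' = 59 → 111011
  '*': special character: '*' = 42 → 101010
= 1001111 111011 101010


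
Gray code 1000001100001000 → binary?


Gray code: 1000001100001000
MSB stays the same: 1
Each subsequent bit = prev_binary XOR current_gray:
  B[1] = 1 XOR 0 = 1
  B[2] = 1 XOR 0 = 1
  B[3] = 1 XOR 0 = 1
  B[4] = 1 XOR 0 = 1
  B[5] = 1 XOR 0 = 1
  B[6] = 1 XOR 1 = 0
  B[7] = 0 XOR 1 = 1
  B[8] = 1 XOR 0 = 1
  B[9] = 1 XOR 0 = 1
  B[10] = 1 XOR 0 = 1
  B[11] = 1 XOR 0 = 1
  B[12] = 1 XOR 1 = 0
  B[13] = 0 XOR 0 = 0
  B[14] = 0 XOR 0 = 0
  B[15] = 0 XOR 0 = 0
= 1111110111110000 (65008 decimal)


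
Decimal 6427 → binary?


Divide by 2 repeatedly:
6427 ÷ 2 = 3213 remainder 1
3213 ÷ 2 = 1606 remainder 1
1606 ÷ 2 = 803 remainder 0
803 ÷ 2 = 401 remainder 1
401 ÷ 2 = 200 remainder 1
200 ÷ 2 = 100 remainder 0
100 ÷ 2 = 50 remainder 0
50 ÷ 2 = 25 remainder 0
25 ÷ 2 = 12 remainder 1
12 ÷ 2 = 6 remainder 0
6 ÷ 2 = 3 remainder 0
3 ÷ 2 = 1 remainder 1
1 ÷ 2 = 0 remainder 1
Reading remainders bottom-up:
= 1100100011011


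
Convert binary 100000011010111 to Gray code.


Binary: 100000011010111
Gray code: G = B XOR (B >> 1)
B >> 1 = 010000001101011
100000011010111 XOR 010000001101011:
  1 XOR 0 = 1
  0 XOR 1 = 1
  0 XOR 0 = 0
  0 XOR 0 = 0
  0 XOR 0 = 0
  0 XOR 0 = 0
  0 XOR 0 = 0
  1 XOR 0 = 1
  1 XOR 1 = 0
  0 XOR 1 = 1
  1 XOR 0 = 1
  0 XOR 1 = 1
  1 XOR 0 = 1
  1 XOR 1 = 0
  1 XOR 1 = 0
= 110000010111100


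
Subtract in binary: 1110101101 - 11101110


Align and subtract column by column (LSB to MSB, borrowing when needed):
  1110101101
- 0011101110
  ----------
  col 0: (1 - 0 borrow-in) - 0 → 1 - 0 = 1, borrow out 0
  col 1: (0 - 0 borrow-in) - 1 → borrow from next column: (0+2) - 1 = 1, borrow out 1
  col 2: (1 - 1 borrow-in) - 1 → borrow from next column: (0+2) - 1 = 1, borrow out 1
  col 3: (1 - 1 borrow-in) - 1 → borrow from next column: (0+2) - 1 = 1, borrow out 1
  col 4: (0 - 1 borrow-in) - 0 → borrow from next column: (-1+2) - 0 = 1, borrow out 1
  col 5: (1 - 1 borrow-in) - 1 → borrow from next column: (0+2) - 1 = 1, borrow out 1
  col 6: (0 - 1 borrow-in) - 1 → borrow from next column: (-1+2) - 1 = 0, borrow out 1
  col 7: (1 - 1 borrow-in) - 1 → borrow from next column: (0+2) - 1 = 1, borrow out 1
  col 8: (1 - 1 borrow-in) - 0 → 0 - 0 = 0, borrow out 0
  col 9: (1 - 0 borrow-in) - 0 → 1 - 0 = 1, borrow out 0
Reading bits MSB→LSB: 1010111111
Strip leading zeros: 1010111111
= 1010111111


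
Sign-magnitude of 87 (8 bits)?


Sign bit: 0 (positive)
Magnitude: 87 = 1010111
= 01010111


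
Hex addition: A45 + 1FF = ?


Align and add column by column (LSB to MSB, each column mod 16 with carry):
  0A45
+ 01FF
  ----
  col 0: 5(5) + F(15) + 0 (carry in) = 20 → 4(4), carry out 1
  col 1: 4(4) + F(15) + 1 (carry in) = 20 → 4(4), carry out 1
  col 2: A(10) + 1(1) + 1 (carry in) = 12 → C(12), carry out 0
  col 3: 0(0) + 0(0) + 0 (carry in) = 0 → 0(0), carry out 0
Reading digits MSB→LSB: 0C44
Strip leading zeros: C44
= 0xC44


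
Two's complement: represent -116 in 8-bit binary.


Original: 01110100
Step 1 - Invert all bits: 10001011
Step 2 - Add 1: 10001011 + 1
= 10001100 (represents -116)


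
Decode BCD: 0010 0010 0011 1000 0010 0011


Each 4-bit group → digit:
  0010 → 2
  0010 → 2
  0011 → 3
  1000 → 8
  0010 → 2
  0011 → 3
= 223823


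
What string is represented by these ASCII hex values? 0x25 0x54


Codes (hex): 0x25 0x54
Per-code ASCII lookup:
  0x25 = 37  (special character) → '%'
  0x54 = 84  (range 65-90: uppercase, 84 - 65 = 19) → 'T'
= '%T'


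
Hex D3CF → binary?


Each hex digit → 4 binary bits:
  D = 1101
  3 = 0011
  C = 1100
  F = 1111
Concatenate: 1101 0011 1100 1111
= 1101001111001111


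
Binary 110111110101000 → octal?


Group into 3-bit groups: 110111110101000
  110 = 6
  111 = 7
  110 = 6
  101 = 5
  000 = 0
= 0o67650


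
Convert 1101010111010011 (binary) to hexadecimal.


Group into 4-bit nibbles: 1101010111010011
  1101 = D
  0101 = 5
  1101 = D
  0011 = 3
= 0xD5D3


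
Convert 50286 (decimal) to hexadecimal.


Divide by 16 repeatedly:
50286 ÷ 16 = 3142 remainder 14 (E)
3142 ÷ 16 = 196 remainder 6 (6)
196 ÷ 16 = 12 remainder 4 (4)
12 ÷ 16 = 0 remainder 12 (C)
Reading remainders bottom-up:
= 0xC46E


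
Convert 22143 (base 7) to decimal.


Positional values (base 7):
  3 × 7^0 = 3 × 1 = 3
  4 × 7^1 = 4 × 7 = 28
  1 × 7^2 = 1 × 49 = 49
  2 × 7^3 = 2 × 343 = 686
  2 × 7^4 = 2 × 2401 = 4802
Sum = 3 + 28 + 49 + 686 + 4802
= 5568


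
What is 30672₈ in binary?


Each octal digit → 3 binary bits:
  3 = 011
  0 = 000
  6 = 110
  7 = 111
  2 = 010
Concatenate: 011 000 110 111 010
= 011000110111010


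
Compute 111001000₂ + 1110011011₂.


Align and add column by column (LSB to MSB, carry propagating):
  00111001000
+ 01110011011
  -----------
  col 0: 0 + 1 + 0 (carry in) = 1 → bit 1, carry out 0
  col 1: 0 + 1 + 0 (carry in) = 1 → bit 1, carry out 0
  col 2: 0 + 0 + 0 (carry in) = 0 → bit 0, carry out 0
  col 3: 1 + 1 + 0 (carry in) = 2 → bit 0, carry out 1
  col 4: 0 + 1 + 1 (carry in) = 2 → bit 0, carry out 1
  col 5: 0 + 0 + 1 (carry in) = 1 → bit 1, carry out 0
  col 6: 1 + 0 + 0 (carry in) = 1 → bit 1, carry out 0
  col 7: 1 + 1 + 0 (carry in) = 2 → bit 0, carry out 1
  col 8: 1 + 1 + 1 (carry in) = 3 → bit 1, carry out 1
  col 9: 0 + 1 + 1 (carry in) = 2 → bit 0, carry out 1
  col 10: 0 + 0 + 1 (carry in) = 1 → bit 1, carry out 0
Reading bits MSB→LSB: 10101100011
Strip leading zeros: 10101100011
= 10101100011


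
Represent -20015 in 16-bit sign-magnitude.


Sign bit: 1 (negative)
Magnitude: 20015 = 100111000101111
= 1100111000101111


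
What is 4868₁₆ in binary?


Each hex digit → 4 binary bits:
  4 = 0100
  8 = 1000
  6 = 0110
  8 = 1000
Concatenate: 0100 1000 0110 1000
= 0100100001101000


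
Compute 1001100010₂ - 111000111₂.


Align and subtract column by column (LSB to MSB, borrowing when needed):
  1001100010
- 0111000111
  ----------
  col 0: (0 - 0 borrow-in) - 1 → borrow from next column: (0+2) - 1 = 1, borrow out 1
  col 1: (1 - 1 borrow-in) - 1 → borrow from next column: (0+2) - 1 = 1, borrow out 1
  col 2: (0 - 1 borrow-in) - 1 → borrow from next column: (-1+2) - 1 = 0, borrow out 1
  col 3: (0 - 1 borrow-in) - 0 → borrow from next column: (-1+2) - 0 = 1, borrow out 1
  col 4: (0 - 1 borrow-in) - 0 → borrow from next column: (-1+2) - 0 = 1, borrow out 1
  col 5: (1 - 1 borrow-in) - 0 → 0 - 0 = 0, borrow out 0
  col 6: (1 - 0 borrow-in) - 1 → 1 - 1 = 0, borrow out 0
  col 7: (0 - 0 borrow-in) - 1 → borrow from next column: (0+2) - 1 = 1, borrow out 1
  col 8: (0 - 1 borrow-in) - 1 → borrow from next column: (-1+2) - 1 = 0, borrow out 1
  col 9: (1 - 1 borrow-in) - 0 → 0 - 0 = 0, borrow out 0
Reading bits MSB→LSB: 0010011011
Strip leading zeros: 10011011
= 10011011


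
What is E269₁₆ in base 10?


Positional values:
Position 0: 9 × 16^0 = 9 × 1 = 9
Position 1: 6 × 16^1 = 6 × 16 = 96
Position 2: 2 × 16^2 = 2 × 256 = 512
Position 3: E × 16^3 = 14 × 4096 = 57344
Sum = 9 + 96 + 512 + 57344
= 57961


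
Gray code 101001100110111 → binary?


Gray code: 101001100110111
MSB stays the same: 1
Each subsequent bit = prev_binary XOR current_gray:
  B[1] = 1 XOR 0 = 1
  B[2] = 1 XOR 1 = 0
  B[3] = 0 XOR 0 = 0
  B[4] = 0 XOR 0 = 0
  B[5] = 0 XOR 1 = 1
  B[6] = 1 XOR 1 = 0
  B[7] = 0 XOR 0 = 0
  B[8] = 0 XOR 0 = 0
  B[9] = 0 XOR 1 = 1
  B[10] = 1 XOR 1 = 0
  B[11] = 0 XOR 0 = 0
  B[12] = 0 XOR 1 = 1
  B[13] = 1 XOR 1 = 0
  B[14] = 0 XOR 1 = 1
= 110001000100101 (25125 decimal)


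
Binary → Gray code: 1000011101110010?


Binary: 1000011101110010
Gray code: G = B XOR (B >> 1)
B >> 1 = 0100001110111001
1000011101110010 XOR 0100001110111001:
  1 XOR 0 = 1
  0 XOR 1 = 1
  0 XOR 0 = 0
  0 XOR 0 = 0
  0 XOR 0 = 0
  1 XOR 0 = 1
  1 XOR 1 = 0
  1 XOR 1 = 0
  0 XOR 1 = 1
  1 XOR 0 = 1
  1 XOR 1 = 0
  1 XOR 1 = 0
  0 XOR 1 = 1
  0 XOR 0 = 0
  1 XOR 0 = 1
  0 XOR 1 = 1
= 1100010011001011


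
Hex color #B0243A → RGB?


Hex: #B0243A
R = B0₁₆ = 176
G = 24₁₆ = 36
B = 3A₁₆ = 58
= RGB(176, 36, 58)


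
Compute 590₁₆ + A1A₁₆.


Align and add column by column (LSB to MSB, each column mod 16 with carry):
  0590
+ 0A1A
  ----
  col 0: 0(0) + A(10) + 0 (carry in) = 10 → A(10), carry out 0
  col 1: 9(9) + 1(1) + 0 (carry in) = 10 → A(10), carry out 0
  col 2: 5(5) + A(10) + 0 (carry in) = 15 → F(15), carry out 0
  col 3: 0(0) + 0(0) + 0 (carry in) = 0 → 0(0), carry out 0
Reading digits MSB→LSB: 0FAA
Strip leading zeros: FAA
= 0xFAA


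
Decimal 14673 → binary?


Divide by 2 repeatedly:
14673 ÷ 2 = 7336 remainder 1
7336 ÷ 2 = 3668 remainder 0
3668 ÷ 2 = 1834 remainder 0
1834 ÷ 2 = 917 remainder 0
917 ÷ 2 = 458 remainder 1
458 ÷ 2 = 229 remainder 0
229 ÷ 2 = 114 remainder 1
114 ÷ 2 = 57 remainder 0
57 ÷ 2 = 28 remainder 1
28 ÷ 2 = 14 remainder 0
14 ÷ 2 = 7 remainder 0
7 ÷ 2 = 3 remainder 1
3 ÷ 2 = 1 remainder 1
1 ÷ 2 = 0 remainder 1
Reading remainders bottom-up:
= 11100101010001


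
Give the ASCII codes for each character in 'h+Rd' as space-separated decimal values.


String: 'h+Rd'  (4 characters)
Per-character ASCII lookup:
  'h': lowercase starts at 97: 'h' = 97 + 7 = 104
  '+': special character: '+' = 43
  'R': uppercase starts at 65: 'R' = 65 + 17 = 82
  'd': lowercase starts at 97: 'd' = 97 + 3 = 100
= 104 43 82 100


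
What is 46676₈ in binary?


Each octal digit → 3 binary bits:
  4 = 100
  6 = 110
  6 = 110
  7 = 111
  6 = 110
Concatenate: 100 110 110 111 110
= 100110110111110


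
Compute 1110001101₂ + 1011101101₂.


Align and add column by column (LSB to MSB, carry propagating):
  01110001101
+ 01011101101
  -----------
  col 0: 1 + 1 + 0 (carry in) = 2 → bit 0, carry out 1
  col 1: 0 + 0 + 1 (carry in) = 1 → bit 1, carry out 0
  col 2: 1 + 1 + 0 (carry in) = 2 → bit 0, carry out 1
  col 3: 1 + 1 + 1 (carry in) = 3 → bit 1, carry out 1
  col 4: 0 + 0 + 1 (carry in) = 1 → bit 1, carry out 0
  col 5: 0 + 1 + 0 (carry in) = 1 → bit 1, carry out 0
  col 6: 0 + 1 + 0 (carry in) = 1 → bit 1, carry out 0
  col 7: 1 + 1 + 0 (carry in) = 2 → bit 0, carry out 1
  col 8: 1 + 0 + 1 (carry in) = 2 → bit 0, carry out 1
  col 9: 1 + 1 + 1 (carry in) = 3 → bit 1, carry out 1
  col 10: 0 + 0 + 1 (carry in) = 1 → bit 1, carry out 0
Reading bits MSB→LSB: 11001111010
Strip leading zeros: 11001111010
= 11001111010


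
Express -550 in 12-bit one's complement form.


Original: 001000100110
Invert all bits:
  bit 0: 0 → 1
  bit 1: 0 → 1
  bit 2: 1 → 0
  bit 3: 0 → 1
  bit 4: 0 → 1
  bit 5: 0 → 1
  bit 6: 1 → 0
  bit 7: 0 → 1
  bit 8: 0 → 1
  bit 9: 1 → 0
  bit 10: 1 → 0
  bit 11: 0 → 1
= 110111011001


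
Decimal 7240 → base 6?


Divide by 6 repeatedly:
7240 ÷ 6 = 1206 remainder 4
1206 ÷ 6 = 201 remainder 0
201 ÷ 6 = 33 remainder 3
33 ÷ 6 = 5 remainder 3
5 ÷ 6 = 0 remainder 5
Reading remainders bottom-up:
= 53304


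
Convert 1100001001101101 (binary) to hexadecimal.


Group into 4-bit nibbles: 1100001001101101
  1100 = C
  0010 = 2
  0110 = 6
  1101 = D
= 0xC26D


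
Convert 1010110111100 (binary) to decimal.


Positional values:
Bit 2: 1 × 2^2 = 4
Bit 3: 1 × 2^3 = 8
Bit 4: 1 × 2^4 = 16
Bit 5: 1 × 2^5 = 32
Bit 7: 1 × 2^7 = 128
Bit 8: 1 × 2^8 = 256
Bit 10: 1 × 2^10 = 1024
Bit 12: 1 × 2^12 = 4096
Sum = 4 + 8 + 16 + 32 + 128 + 256 + 1024 + 4096
= 5564


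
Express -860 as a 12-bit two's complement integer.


Original: 001101011100
Step 1 - Invert all bits: 110010100011
Step 2 - Add 1: 110010100011 + 1
= 110010100100 (represents -860)


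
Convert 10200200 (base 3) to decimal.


Positional values (base 3):
  0 × 3^0 = 0 × 1 = 0
  0 × 3^1 = 0 × 3 = 0
  2 × 3^2 = 2 × 9 = 18
  0 × 3^3 = 0 × 27 = 0
  0 × 3^4 = 0 × 81 = 0
  2 × 3^5 = 2 × 243 = 486
  0 × 3^6 = 0 × 729 = 0
  1 × 3^7 = 1 × 2187 = 2187
Sum = 0 + 0 + 18 + 0 + 0 + 486 + 0 + 2187
= 2691


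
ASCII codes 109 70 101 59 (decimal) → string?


Codes (decimal): 109 70 101 59
Per-code ASCII lookup:
  109  (range 97-122: lowercase, 109 - 97 = 12) → 'm'
  70  (range 65-90: uppercase, 70 - 65 = 5) → 'F'
  101  (range 97-122: lowercase, 101 - 97 = 4) → 'e'
  59  (special character) → ';'
= 'mFe;'


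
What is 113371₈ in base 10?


Positional values:
Position 0: 1 × 8^0 = 1
Position 1: 7 × 8^1 = 56
Position 2: 3 × 8^2 = 192
Position 3: 3 × 8^3 = 1536
Position 4: 1 × 8^4 = 4096
Position 5: 1 × 8^5 = 32768
Sum = 1 + 56 + 192 + 1536 + 4096 + 32768
= 38649


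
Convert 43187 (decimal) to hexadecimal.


Divide by 16 repeatedly:
43187 ÷ 16 = 2699 remainder 3 (3)
2699 ÷ 16 = 168 remainder 11 (B)
168 ÷ 16 = 10 remainder 8 (8)
10 ÷ 16 = 0 remainder 10 (A)
Reading remainders bottom-up:
= 0xA8B3


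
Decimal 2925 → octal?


Divide by 8 repeatedly:
2925 ÷ 8 = 365 remainder 5
365 ÷ 8 = 45 remainder 5
45 ÷ 8 = 5 remainder 5
5 ÷ 8 = 0 remainder 5
Reading remainders bottom-up:
= 0o5555


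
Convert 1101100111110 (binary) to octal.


Group into 3-bit groups: 001101100111110
  001 = 1
  101 = 5
  100 = 4
  111 = 7
  110 = 6
= 0o15476


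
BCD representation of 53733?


Each digit → 4-bit binary:
  5 → 0101
  3 → 0011
  7 → 0111
  3 → 0011
  3 → 0011
= 0101 0011 0111 0011 0011


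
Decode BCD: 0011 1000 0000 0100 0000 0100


Each 4-bit group → digit:
  0011 → 3
  1000 → 8
  0000 → 0
  0100 → 4
  0000 → 0
  0100 → 4
= 380404


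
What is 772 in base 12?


Divide by 12 repeatedly:
772 ÷ 12 = 64 remainder 4
64 ÷ 12 = 5 remainder 4
5 ÷ 12 = 0 remainder 5
Reading remainders bottom-up:
= 544


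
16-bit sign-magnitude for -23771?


Sign bit: 1 (negative)
Magnitude: 23771 = 101110011011011
= 1101110011011011


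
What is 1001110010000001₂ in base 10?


Positional values:
Bit 0: 1 × 2^0 = 1
Bit 7: 1 × 2^7 = 128
Bit 10: 1 × 2^10 = 1024
Bit 11: 1 × 2^11 = 2048
Bit 12: 1 × 2^12 = 4096
Bit 15: 1 × 2^15 = 32768
Sum = 1 + 128 + 1024 + 2048 + 4096 + 32768
= 40065


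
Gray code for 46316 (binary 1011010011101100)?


Binary: 1011010011101100
Gray code: G = B XOR (B >> 1)
B >> 1 = 0101101001110110
1011010011101100 XOR 0101101001110110:
  1 XOR 0 = 1
  0 XOR 1 = 1
  1 XOR 0 = 1
  1 XOR 1 = 0
  0 XOR 1 = 1
  1 XOR 0 = 1
  0 XOR 1 = 1
  0 XOR 0 = 0
  1 XOR 0 = 1
  1 XOR 1 = 0
  1 XOR 1 = 0
  0 XOR 1 = 1
  1 XOR 0 = 1
  1 XOR 1 = 0
  0 XOR 1 = 1
  0 XOR 0 = 0
= 1110111010011010


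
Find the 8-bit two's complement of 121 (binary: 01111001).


Original: 01111001
Step 1 - Invert all bits: 10000110
Step 2 - Add 1: 10000110 + 1
= 10000111 (represents -121)


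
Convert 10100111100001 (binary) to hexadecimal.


Group into 4-bit nibbles: 0010100111100001
  0010 = 2
  1001 = 9
  1110 = E
  0001 = 1
= 0x29E1


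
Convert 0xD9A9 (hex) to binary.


Each hex digit → 4 binary bits:
  D = 1101
  9 = 1001
  A = 1010
  9 = 1001
Concatenate: 1101 1001 1010 1001
= 1101100110101001


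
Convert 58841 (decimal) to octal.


Divide by 8 repeatedly:
58841 ÷ 8 = 7355 remainder 1
7355 ÷ 8 = 919 remainder 3
919 ÷ 8 = 114 remainder 7
114 ÷ 8 = 14 remainder 2
14 ÷ 8 = 1 remainder 6
1 ÷ 8 = 0 remainder 1
Reading remainders bottom-up:
= 0o162731


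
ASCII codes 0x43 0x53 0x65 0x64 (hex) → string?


Codes (hex): 0x43 0x53 0x65 0x64
Per-code ASCII lookup:
  0x43 = 67  (range 65-90: uppercase, 67 - 65 = 2) → 'C'
  0x53 = 83  (range 65-90: uppercase, 83 - 65 = 18) → 'S'
  0x65 = 101  (range 97-122: lowercase, 101 - 97 = 4) → 'e'
  0x64 = 100  (range 97-122: lowercase, 100 - 97 = 3) → 'd'
= 'CSed'


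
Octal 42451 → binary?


Each octal digit → 3 binary bits:
  4 = 100
  2 = 010
  4 = 100
  5 = 101
  1 = 001
Concatenate: 100 010 100 101 001
= 100010100101001


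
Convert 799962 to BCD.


Each digit → 4-bit binary:
  7 → 0111
  9 → 1001
  9 → 1001
  9 → 1001
  6 → 0110
  2 → 0010
= 0111 1001 1001 1001 0110 0010


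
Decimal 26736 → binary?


Divide by 2 repeatedly:
26736 ÷ 2 = 13368 remainder 0
13368 ÷ 2 = 6684 remainder 0
6684 ÷ 2 = 3342 remainder 0
3342 ÷ 2 = 1671 remainder 0
1671 ÷ 2 = 835 remainder 1
835 ÷ 2 = 417 remainder 1
417 ÷ 2 = 208 remainder 1
208 ÷ 2 = 104 remainder 0
104 ÷ 2 = 52 remainder 0
52 ÷ 2 = 26 remainder 0
26 ÷ 2 = 13 remainder 0
13 ÷ 2 = 6 remainder 1
6 ÷ 2 = 3 remainder 0
3 ÷ 2 = 1 remainder 1
1 ÷ 2 = 0 remainder 1
Reading remainders bottom-up:
= 110100001110000


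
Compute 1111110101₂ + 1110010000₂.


Align and add column by column (LSB to MSB, carry propagating):
  01111110101
+ 01110010000
  -----------
  col 0: 1 + 0 + 0 (carry in) = 1 → bit 1, carry out 0
  col 1: 0 + 0 + 0 (carry in) = 0 → bit 0, carry out 0
  col 2: 1 + 0 + 0 (carry in) = 1 → bit 1, carry out 0
  col 3: 0 + 0 + 0 (carry in) = 0 → bit 0, carry out 0
  col 4: 1 + 1 + 0 (carry in) = 2 → bit 0, carry out 1
  col 5: 1 + 0 + 1 (carry in) = 2 → bit 0, carry out 1
  col 6: 1 + 0 + 1 (carry in) = 2 → bit 0, carry out 1
  col 7: 1 + 1 + 1 (carry in) = 3 → bit 1, carry out 1
  col 8: 1 + 1 + 1 (carry in) = 3 → bit 1, carry out 1
  col 9: 1 + 1 + 1 (carry in) = 3 → bit 1, carry out 1
  col 10: 0 + 0 + 1 (carry in) = 1 → bit 1, carry out 0
Reading bits MSB→LSB: 11110000101
Strip leading zeros: 11110000101
= 11110000101


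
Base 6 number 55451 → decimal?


Positional values (base 6):
  1 × 6^0 = 1 × 1 = 1
  5 × 6^1 = 5 × 6 = 30
  4 × 6^2 = 4 × 36 = 144
  5 × 6^3 = 5 × 216 = 1080
  5 × 6^4 = 5 × 1296 = 6480
Sum = 1 + 30 + 144 + 1080 + 6480
= 7735


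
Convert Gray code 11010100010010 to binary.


Gray code: 11010100010010
MSB stays the same: 1
Each subsequent bit = prev_binary XOR current_gray:
  B[1] = 1 XOR 1 = 0
  B[2] = 0 XOR 0 = 0
  B[3] = 0 XOR 1 = 1
  B[4] = 1 XOR 0 = 1
  B[5] = 1 XOR 1 = 0
  B[6] = 0 XOR 0 = 0
  B[7] = 0 XOR 0 = 0
  B[8] = 0 XOR 0 = 0
  B[9] = 0 XOR 1 = 1
  B[10] = 1 XOR 0 = 1
  B[11] = 1 XOR 0 = 1
  B[12] = 1 XOR 1 = 0
  B[13] = 0 XOR 0 = 0
= 10011000011100 (9756 decimal)


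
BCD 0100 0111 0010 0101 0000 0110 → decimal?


Each 4-bit group → digit:
  0100 → 4
  0111 → 7
  0010 → 2
  0101 → 5
  0000 → 0
  0110 → 6
= 472506


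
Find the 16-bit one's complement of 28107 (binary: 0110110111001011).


Original: 0110110111001011
Invert all bits:
  bit 0: 0 → 1
  bit 1: 1 → 0
  bit 2: 1 → 0
  bit 3: 0 → 1
  bit 4: 1 → 0
  bit 5: 1 → 0
  bit 6: 0 → 1
  bit 7: 1 → 0
  bit 8: 1 → 0
  bit 9: 1 → 0
  bit 10: 0 → 1
  bit 11: 0 → 1
  bit 12: 1 → 0
  bit 13: 0 → 1
  bit 14: 1 → 0
  bit 15: 1 → 0
= 1001001000110100


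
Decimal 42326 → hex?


Divide by 16 repeatedly:
42326 ÷ 16 = 2645 remainder 6 (6)
2645 ÷ 16 = 165 remainder 5 (5)
165 ÷ 16 = 10 remainder 5 (5)
10 ÷ 16 = 0 remainder 10 (A)
Reading remainders bottom-up:
= 0xA556


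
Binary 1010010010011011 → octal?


Group into 3-bit groups: 001010010010011011
  001 = 1
  010 = 2
  010 = 2
  010 = 2
  011 = 3
  011 = 3
= 0o122233


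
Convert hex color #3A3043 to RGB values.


Hex: #3A3043
R = 3A₁₆ = 58
G = 30₁₆ = 48
B = 43₁₆ = 67
= RGB(58, 48, 67)


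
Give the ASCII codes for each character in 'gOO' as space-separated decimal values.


String: 'gOO'  (3 characters)
Per-character ASCII lookup:
  'g': lowercase starts at 97: 'g' = 97 + 6 = 103
  'O': uppercase starts at 65: 'O' = 65 + 14 = 79
  'O': uppercase starts at 65: 'O' = 65 + 14 = 79
= 103 79 79


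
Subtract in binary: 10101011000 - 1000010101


Align and subtract column by column (LSB to MSB, borrowing when needed):
  10101011000
- 01000010101
  -----------
  col 0: (0 - 0 borrow-in) - 1 → borrow from next column: (0+2) - 1 = 1, borrow out 1
  col 1: (0 - 1 borrow-in) - 0 → borrow from next column: (-1+2) - 0 = 1, borrow out 1
  col 2: (0 - 1 borrow-in) - 1 → borrow from next column: (-1+2) - 1 = 0, borrow out 1
  col 3: (1 - 1 borrow-in) - 0 → 0 - 0 = 0, borrow out 0
  col 4: (1 - 0 borrow-in) - 1 → 1 - 1 = 0, borrow out 0
  col 5: (0 - 0 borrow-in) - 0 → 0 - 0 = 0, borrow out 0
  col 6: (1 - 0 borrow-in) - 0 → 1 - 0 = 1, borrow out 0
  col 7: (0 - 0 borrow-in) - 0 → 0 - 0 = 0, borrow out 0
  col 8: (1 - 0 borrow-in) - 0 → 1 - 0 = 1, borrow out 0
  col 9: (0 - 0 borrow-in) - 1 → borrow from next column: (0+2) - 1 = 1, borrow out 1
  col 10: (1 - 1 borrow-in) - 0 → 0 - 0 = 0, borrow out 0
Reading bits MSB→LSB: 01101000011
Strip leading zeros: 1101000011
= 1101000011


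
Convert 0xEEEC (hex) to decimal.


Positional values:
Position 0: C × 16^0 = 12 × 1 = 12
Position 1: E × 16^1 = 14 × 16 = 224
Position 2: E × 16^2 = 14 × 256 = 3584
Position 3: E × 16^3 = 14 × 4096 = 57344
Sum = 12 + 224 + 3584 + 57344
= 61164


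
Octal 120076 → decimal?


Positional values:
Position 0: 6 × 8^0 = 6
Position 1: 7 × 8^1 = 56
Position 2: 0 × 8^2 = 0
Position 3: 0 × 8^3 = 0
Position 4: 2 × 8^4 = 8192
Position 5: 1 × 8^5 = 32768
Sum = 6 + 56 + 0 + 0 + 8192 + 32768
= 41022


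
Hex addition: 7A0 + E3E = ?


Align and add column by column (LSB to MSB, each column mod 16 with carry):
  07A0
+ 0E3E
  ----
  col 0: 0(0) + E(14) + 0 (carry in) = 14 → E(14), carry out 0
  col 1: A(10) + 3(3) + 0 (carry in) = 13 → D(13), carry out 0
  col 2: 7(7) + E(14) + 0 (carry in) = 21 → 5(5), carry out 1
  col 3: 0(0) + 0(0) + 1 (carry in) = 1 → 1(1), carry out 0
Reading digits MSB→LSB: 15DE
Strip leading zeros: 15DE
= 0x15DE


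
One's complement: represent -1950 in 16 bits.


Original: 0000011110011110
Invert all bits:
  bit 0: 0 → 1
  bit 1: 0 → 1
  bit 2: 0 → 1
  bit 3: 0 → 1
  bit 4: 0 → 1
  bit 5: 1 → 0
  bit 6: 1 → 0
  bit 7: 1 → 0
  bit 8: 1 → 0
  bit 9: 0 → 1
  bit 10: 0 → 1
  bit 11: 1 → 0
  bit 12: 1 → 0
  bit 13: 1 → 0
  bit 14: 1 → 0
  bit 15: 0 → 1
= 1111100001100001


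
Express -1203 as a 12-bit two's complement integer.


Original: 010010110011
Step 1 - Invert all bits: 101101001100
Step 2 - Add 1: 101101001100 + 1
= 101101001101 (represents -1203)


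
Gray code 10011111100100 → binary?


Gray code: 10011111100100
MSB stays the same: 1
Each subsequent bit = prev_binary XOR current_gray:
  B[1] = 1 XOR 0 = 1
  B[2] = 1 XOR 0 = 1
  B[3] = 1 XOR 1 = 0
  B[4] = 0 XOR 1 = 1
  B[5] = 1 XOR 1 = 0
  B[6] = 0 XOR 1 = 1
  B[7] = 1 XOR 1 = 0
  B[8] = 0 XOR 1 = 1
  B[9] = 1 XOR 0 = 1
  B[10] = 1 XOR 0 = 1
  B[11] = 1 XOR 1 = 0
  B[12] = 0 XOR 0 = 0
  B[13] = 0 XOR 0 = 0
= 11101010111000 (15032 decimal)


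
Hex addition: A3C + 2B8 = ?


Align and add column by column (LSB to MSB, each column mod 16 with carry):
  0A3C
+ 02B8
  ----
  col 0: C(12) + 8(8) + 0 (carry in) = 20 → 4(4), carry out 1
  col 1: 3(3) + B(11) + 1 (carry in) = 15 → F(15), carry out 0
  col 2: A(10) + 2(2) + 0 (carry in) = 12 → C(12), carry out 0
  col 3: 0(0) + 0(0) + 0 (carry in) = 0 → 0(0), carry out 0
Reading digits MSB→LSB: 0CF4
Strip leading zeros: CF4
= 0xCF4


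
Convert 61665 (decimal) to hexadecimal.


Divide by 16 repeatedly:
61665 ÷ 16 = 3854 remainder 1 (1)
3854 ÷ 16 = 240 remainder 14 (E)
240 ÷ 16 = 15 remainder 0 (0)
15 ÷ 16 = 0 remainder 15 (F)
Reading remainders bottom-up:
= 0xF0E1


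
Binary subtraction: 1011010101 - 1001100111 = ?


Align and subtract column by column (LSB to MSB, borrowing when needed):
  1011010101
- 1001100111
  ----------
  col 0: (1 - 0 borrow-in) - 1 → 1 - 1 = 0, borrow out 0
  col 1: (0 - 0 borrow-in) - 1 → borrow from next column: (0+2) - 1 = 1, borrow out 1
  col 2: (1 - 1 borrow-in) - 1 → borrow from next column: (0+2) - 1 = 1, borrow out 1
  col 3: (0 - 1 borrow-in) - 0 → borrow from next column: (-1+2) - 0 = 1, borrow out 1
  col 4: (1 - 1 borrow-in) - 0 → 0 - 0 = 0, borrow out 0
  col 5: (0 - 0 borrow-in) - 1 → borrow from next column: (0+2) - 1 = 1, borrow out 1
  col 6: (1 - 1 borrow-in) - 1 → borrow from next column: (0+2) - 1 = 1, borrow out 1
  col 7: (1 - 1 borrow-in) - 0 → 0 - 0 = 0, borrow out 0
  col 8: (0 - 0 borrow-in) - 0 → 0 - 0 = 0, borrow out 0
  col 9: (1 - 0 borrow-in) - 1 → 1 - 1 = 0, borrow out 0
Reading bits MSB→LSB: 0001101110
Strip leading zeros: 1101110
= 1101110


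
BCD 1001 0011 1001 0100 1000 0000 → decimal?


Each 4-bit group → digit:
  1001 → 9
  0011 → 3
  1001 → 9
  0100 → 4
  1000 → 8
  0000 → 0
= 939480


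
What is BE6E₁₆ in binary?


Each hex digit → 4 binary bits:
  B = 1011
  E = 1110
  6 = 0110
  E = 1110
Concatenate: 1011 1110 0110 1110
= 1011111001101110


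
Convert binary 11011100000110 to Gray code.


Binary: 11011100000110
Gray code: G = B XOR (B >> 1)
B >> 1 = 01101110000011
11011100000110 XOR 01101110000011:
  1 XOR 0 = 1
  1 XOR 1 = 0
  0 XOR 1 = 1
  1 XOR 0 = 1
  1 XOR 1 = 0
  1 XOR 1 = 0
  0 XOR 1 = 1
  0 XOR 0 = 0
  0 XOR 0 = 0
  0 XOR 0 = 0
  0 XOR 0 = 0
  1 XOR 0 = 1
  1 XOR 1 = 0
  0 XOR 1 = 1
= 10110010000101


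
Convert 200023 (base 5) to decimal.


Positional values (base 5):
  3 × 5^0 = 3 × 1 = 3
  2 × 5^1 = 2 × 5 = 10
  0 × 5^2 = 0 × 25 = 0
  0 × 5^3 = 0 × 125 = 0
  0 × 5^4 = 0 × 625 = 0
  2 × 5^5 = 2 × 3125 = 6250
Sum = 3 + 10 + 0 + 0 + 0 + 6250
= 6263


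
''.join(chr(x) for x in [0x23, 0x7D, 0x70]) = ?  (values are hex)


Codes (hex): 0x23 0x7D 0x70
Per-code ASCII lookup:
  0x23 = 35  (special character) → '#'
  0x7D = 125  (special character) → '}'
  0x70 = 112  (range 97-122: lowercase, 112 - 97 = 15) → 'p'
= '#}p'


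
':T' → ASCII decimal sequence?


String: ':T'  (2 characters)
Per-character ASCII lookup:
  ':': special character: ':' = 58
  'T': uppercase starts at 65: 'T' = 65 + 19 = 84
= 58 84


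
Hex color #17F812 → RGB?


Hex: #17F812
R = 17₁₆ = 23
G = F8₁₆ = 248
B = 12₁₆ = 18
= RGB(23, 248, 18)


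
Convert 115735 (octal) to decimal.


Positional values:
Position 0: 5 × 8^0 = 5
Position 1: 3 × 8^1 = 24
Position 2: 7 × 8^2 = 448
Position 3: 5 × 8^3 = 2560
Position 4: 1 × 8^4 = 4096
Position 5: 1 × 8^5 = 32768
Sum = 5 + 24 + 448 + 2560 + 4096 + 32768
= 39901


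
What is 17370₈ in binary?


Each octal digit → 3 binary bits:
  1 = 001
  7 = 111
  3 = 011
  7 = 111
  0 = 000
Concatenate: 001 111 011 111 000
= 001111011111000


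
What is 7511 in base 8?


Divide by 8 repeatedly:
7511 ÷ 8 = 938 remainder 7
938 ÷ 8 = 117 remainder 2
117 ÷ 8 = 14 remainder 5
14 ÷ 8 = 1 remainder 6
1 ÷ 8 = 0 remainder 1
Reading remainders bottom-up:
= 0o16527


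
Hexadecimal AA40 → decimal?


Positional values:
Position 0: 0 × 16^0 = 0 × 1 = 0
Position 1: 4 × 16^1 = 4 × 16 = 64
Position 2: A × 16^2 = 10 × 256 = 2560
Position 3: A × 16^3 = 10 × 4096 = 40960
Sum = 0 + 64 + 2560 + 40960
= 43584


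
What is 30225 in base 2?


Divide by 2 repeatedly:
30225 ÷ 2 = 15112 remainder 1
15112 ÷ 2 = 7556 remainder 0
7556 ÷ 2 = 3778 remainder 0
3778 ÷ 2 = 1889 remainder 0
1889 ÷ 2 = 944 remainder 1
944 ÷ 2 = 472 remainder 0
472 ÷ 2 = 236 remainder 0
236 ÷ 2 = 118 remainder 0
118 ÷ 2 = 59 remainder 0
59 ÷ 2 = 29 remainder 1
29 ÷ 2 = 14 remainder 1
14 ÷ 2 = 7 remainder 0
7 ÷ 2 = 3 remainder 1
3 ÷ 2 = 1 remainder 1
1 ÷ 2 = 0 remainder 1
Reading remainders bottom-up:
= 111011000010001


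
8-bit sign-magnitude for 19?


Sign bit: 0 (positive)
Magnitude: 19 = 0010011
= 00010011


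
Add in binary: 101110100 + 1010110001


Align and add column by column (LSB to MSB, carry propagating):
  00101110100
+ 01010110001
  -----------
  col 0: 0 + 1 + 0 (carry in) = 1 → bit 1, carry out 0
  col 1: 0 + 0 + 0 (carry in) = 0 → bit 0, carry out 0
  col 2: 1 + 0 + 0 (carry in) = 1 → bit 1, carry out 0
  col 3: 0 + 0 + 0 (carry in) = 0 → bit 0, carry out 0
  col 4: 1 + 1 + 0 (carry in) = 2 → bit 0, carry out 1
  col 5: 1 + 1 + 1 (carry in) = 3 → bit 1, carry out 1
  col 6: 1 + 0 + 1 (carry in) = 2 → bit 0, carry out 1
  col 7: 0 + 1 + 1 (carry in) = 2 → bit 0, carry out 1
  col 8: 1 + 0 + 1 (carry in) = 2 → bit 0, carry out 1
  col 9: 0 + 1 + 1 (carry in) = 2 → bit 0, carry out 1
  col 10: 0 + 0 + 1 (carry in) = 1 → bit 1, carry out 0
Reading bits MSB→LSB: 10000100101
Strip leading zeros: 10000100101
= 10000100101


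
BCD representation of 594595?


Each digit → 4-bit binary:
  5 → 0101
  9 → 1001
  4 → 0100
  5 → 0101
  9 → 1001
  5 → 0101
= 0101 1001 0100 0101 1001 0101


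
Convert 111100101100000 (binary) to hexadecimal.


Group into 4-bit nibbles: 0111100101100000
  0111 = 7
  1001 = 9
  0110 = 6
  0000 = 0
= 0x7960


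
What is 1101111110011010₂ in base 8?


Group into 3-bit groups: 001101111110011010
  001 = 1
  101 = 5
  111 = 7
  110 = 6
  011 = 3
  010 = 2
= 0o157632


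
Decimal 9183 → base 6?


Divide by 6 repeatedly:
9183 ÷ 6 = 1530 remainder 3
1530 ÷ 6 = 255 remainder 0
255 ÷ 6 = 42 remainder 3
42 ÷ 6 = 7 remainder 0
7 ÷ 6 = 1 remainder 1
1 ÷ 6 = 0 remainder 1
Reading remainders bottom-up:
= 110303


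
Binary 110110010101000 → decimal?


Positional values:
Bit 3: 1 × 2^3 = 8
Bit 5: 1 × 2^5 = 32
Bit 7: 1 × 2^7 = 128
Bit 10: 1 × 2^10 = 1024
Bit 11: 1 × 2^11 = 2048
Bit 13: 1 × 2^13 = 8192
Bit 14: 1 × 2^14 = 16384
Sum = 8 + 32 + 128 + 1024 + 2048 + 8192 + 16384
= 27816


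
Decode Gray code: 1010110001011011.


Gray code: 1010110001011011
MSB stays the same: 1
Each subsequent bit = prev_binary XOR current_gray:
  B[1] = 1 XOR 0 = 1
  B[2] = 1 XOR 1 = 0
  B[3] = 0 XOR 0 = 0
  B[4] = 0 XOR 1 = 1
  B[5] = 1 XOR 1 = 0
  B[6] = 0 XOR 0 = 0
  B[7] = 0 XOR 0 = 0
  B[8] = 0 XOR 0 = 0
  B[9] = 0 XOR 1 = 1
  B[10] = 1 XOR 0 = 1
  B[11] = 1 XOR 1 = 0
  B[12] = 0 XOR 1 = 1
  B[13] = 1 XOR 0 = 1
  B[14] = 1 XOR 1 = 0
  B[15] = 0 XOR 1 = 1
= 1100100001101101 (51309 decimal)
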